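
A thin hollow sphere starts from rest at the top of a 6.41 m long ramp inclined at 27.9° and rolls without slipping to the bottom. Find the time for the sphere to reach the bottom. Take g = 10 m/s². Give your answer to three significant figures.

t ≈ 2.14 s

The moment of inertia is (2/3)MR², giving k ≡ I/(MR²) = 2/3.
Along the incline Mg sinθ − f = Ma, and torque about the center fR = Iα = kMR²(a/R) gives f = kMa.
Hence a = g sinθ/(1+k) = 10×sin27.9°/1.667 = 2.808 m/s².
Starting from rest, L = ½at², so t = √(2L/a) = √(2×6.41/2.808) ≈ 2.14 s.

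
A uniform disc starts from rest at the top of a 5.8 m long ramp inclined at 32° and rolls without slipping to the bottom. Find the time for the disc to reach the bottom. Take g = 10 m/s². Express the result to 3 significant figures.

The moment of inertia is (1/2)MR², giving k ≡ I/(MR²) = 0.5.
Translational: Mg sinθ − f = Ma. Rotational about the CM: fR = Iα = kMRa, so f = kMa.
Hence a = g sinθ/(1+k) = 10×sin32°/1.5 = 3.533 m/s².
Starting from rest, L = ½at², so t = √(2L/a) = √(2×5.8/3.533) ≈ 1.81 s.

t ≈ 1.81 s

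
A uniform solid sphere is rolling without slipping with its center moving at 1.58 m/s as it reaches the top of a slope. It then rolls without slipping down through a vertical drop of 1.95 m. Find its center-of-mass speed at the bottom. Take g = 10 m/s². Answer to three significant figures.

For this body I = (2/5)MR², i.e. k = I/(MR²) = 0.4.
Since it rolls without slipping, ω = v/R and KE = ½Mv² + ½Iω² = ½(1+k)Mv² = (7/10)Mv².
Conserving energy between top and bottom: (7/10)Mv² = (7/10)Mv₀² + Mgh, hence v² = v₀² + 2gh/(1+k).
v = √(1.58² + 2×10×1.95/1.4) = √30.35 ≈ 5.51 m/s.

v ≈ 5.51 m/s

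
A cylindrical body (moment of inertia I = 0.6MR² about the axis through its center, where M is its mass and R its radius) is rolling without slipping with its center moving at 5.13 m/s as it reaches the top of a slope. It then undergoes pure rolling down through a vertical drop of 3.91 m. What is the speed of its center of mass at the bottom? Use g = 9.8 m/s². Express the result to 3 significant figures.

With I = 0.6MR², the ratio k = I/(MR²) is 0.6.
Rolling without slipping gives ω = v/R, so the total kinetic energy is ½Mv² + ½Iω² = ½(1+k)Mv² = (4/5)Mv².
Conserving energy between top and bottom: (4/5)Mv² = (4/5)Mv₀² + Mgh, hence v² = v₀² + 2gh/(1+k).
v = √(5.13² + 2×9.8×3.91/1.6) = √74.21 ≈ 8.61 m/s.

v ≈ 8.61 m/s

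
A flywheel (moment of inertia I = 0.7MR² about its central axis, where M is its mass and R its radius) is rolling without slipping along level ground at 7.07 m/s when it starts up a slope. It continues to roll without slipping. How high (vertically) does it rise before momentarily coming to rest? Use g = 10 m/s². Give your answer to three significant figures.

h ≈ 4.25 m

For this body I = 0.7MR², i.e. k = I/(MR²) = 0.7.
Pure rolling means v = ωR; then KE = ½Mv² + ½I(v/R)² = ½(1+k)Mv² = (17/20)Mv².
All of this converts to potential energy at the highest point: (17/20)Mv₀² = Mgh.
Thus h = (1+k)v₀²/(2g) = 1.7 × 7.07² / (2 × 10) ≈ 4.25 m.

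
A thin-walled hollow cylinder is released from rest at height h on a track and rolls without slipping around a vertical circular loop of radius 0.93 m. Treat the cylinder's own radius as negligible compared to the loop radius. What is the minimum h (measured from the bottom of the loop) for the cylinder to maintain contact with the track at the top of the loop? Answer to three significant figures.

Here I = MR², so the shape factor k = I/(MR²) = 1.
At the top of the loop, the minimum-contact condition is Mg = Mv_top²/r, so v_top² = gr.
With ω = v/R, the kinetic energy at speed v is ½(1+k)Mv² = Mv².
Energy conservation from release (height h) to the top (height 2r): Mgh = Mg(2r) + M·gr.
Thus h_min = 2r + (1+k)r/2 = r(2 + 2/2) = 0.93 × 3 ≈ 2.79 m.

h_min ≈ 2.79 m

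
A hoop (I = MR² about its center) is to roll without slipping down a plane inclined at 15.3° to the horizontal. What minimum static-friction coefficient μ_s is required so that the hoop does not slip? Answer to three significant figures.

μ_min ≈ 0.137

For this body I = MR², i.e. k = I/(MR²) = 1.
Along the incline Mg sinθ − f = Ma, and torque about the center fR = Iα = kMR²(a/R) gives f = kMa.
These give a = g sinθ/(1+k) and the required friction f = kMg sinθ/(1+k).
With N = Mg cosθ, the no-slip condition f ≤ μN gives μ_min = f/N = k tanθ/(1+k).
μ_min = 1 × tan15.3° / 2 ≈ 0.137.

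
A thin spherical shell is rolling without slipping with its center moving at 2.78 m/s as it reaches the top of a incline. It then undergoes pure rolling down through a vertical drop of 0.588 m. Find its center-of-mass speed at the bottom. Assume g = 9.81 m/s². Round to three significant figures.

v ≈ 3.83 m/s

The moment of inertia is (2/3)MR², giving k ≡ I/(MR²) = 2/3.
Rolling without slipping gives ω = v/R, so the total kinetic energy is ½Mv² + ½Iω² = ½(1+k)Mv² = (5/6)Mv².
Energy conservation: (5/6)Mv₀² + Mgh = (5/6)Mv², so v² = v₀² + 2gh/(1+k).
v = √(2.78² + 2×9.81×0.588/1.667) = √14.65 ≈ 3.83 m/s.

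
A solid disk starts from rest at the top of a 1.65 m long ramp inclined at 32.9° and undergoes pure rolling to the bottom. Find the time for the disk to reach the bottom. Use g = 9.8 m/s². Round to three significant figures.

t ≈ 0.964 s

For this body I = (1/2)MR², i.e. k = I/(MR²) = 0.5.
Newton's second law down the slope: Mg sinθ − f = Ma. The torque equation fR = Iα (with α = a/R) gives f = kMa.
Hence a = g sinθ/(1+k) = 9.8×sin32.9°/1.5 = 3.549 m/s².
Starting from rest, L = ½at², so t = √(2L/a) = √(2×1.65/3.549) ≈ 0.964 s.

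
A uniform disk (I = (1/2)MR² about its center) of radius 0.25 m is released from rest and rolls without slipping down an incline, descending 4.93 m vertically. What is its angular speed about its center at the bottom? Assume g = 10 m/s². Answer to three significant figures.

ω ≈ 32.4 rad/s

The moment of inertia is (1/2)MR², giving k ≡ I/(MR²) = 0.5.
Pure rolling means v = ωR; then KE = ½Mv² + ½I(v/R)² = ½(1+k)Mv² = (3/4)Mv².
Energy conservation Mgh = ½(1+k)Mv² gives v = √(2gh/(1+k)) = √(2 × 10 × 4.93 / 1.5) = 8.108 m/s.
Then ω = v/R = 8.108 / 0.25 ≈ 32.4 rad/s.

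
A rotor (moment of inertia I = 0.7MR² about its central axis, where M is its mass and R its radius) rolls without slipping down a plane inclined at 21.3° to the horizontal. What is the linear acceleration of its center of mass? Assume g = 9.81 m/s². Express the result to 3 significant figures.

a ≈ 2.10 m/s²

For this body I = 0.7MR², i.e. k = I/(MR²) = 0.7.
Translational: Mg sinθ − f = Ma. Rotational about the CM: fR = Iα = kMRa, so f = kMa.
Eliminating f: Mg sinθ = (1+k)Ma, so a = g sinθ/(1+k) = 9.81 × sin21.3° / 1.7 ≈ 2.10 m/s².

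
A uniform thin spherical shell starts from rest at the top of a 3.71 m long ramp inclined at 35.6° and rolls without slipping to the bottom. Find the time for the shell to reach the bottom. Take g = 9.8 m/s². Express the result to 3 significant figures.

Here I = (2/3)MR², so the shape factor k = I/(MR²) = 2/3.
Newton's second law down the slope: Mg sinθ − f = Ma. The torque equation fR = Iα (with α = a/R) gives f = kMa.
Hence a = g sinθ/(1+k) = 9.8×sin35.6°/1.667 = 3.423 m/s².
With constant a from rest, t = √(2L/a) = √(2·3.71/3.423) ≈ 1.47 s.

t ≈ 1.47 s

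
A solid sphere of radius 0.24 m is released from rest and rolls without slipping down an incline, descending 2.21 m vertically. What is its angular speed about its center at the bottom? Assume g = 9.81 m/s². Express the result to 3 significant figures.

With I = (2/5)MR², the ratio k = I/(MR²) is 0.4.
Pure rolling means v = ωR; then KE = ½Mv² + ½I(v/R)² = ½(1+k)Mv² = (7/10)Mv².
Energy conservation Mgh = ½(1+k)Mv² gives v = √(2gh/(1+k)) = √(2 × 9.81 × 2.21 / 1.4) = 5.565 m/s.
The angular speed follows from ω = v/R = 5.565/0.24 ≈ 23.2 rad/s.

ω ≈ 23.2 rad/s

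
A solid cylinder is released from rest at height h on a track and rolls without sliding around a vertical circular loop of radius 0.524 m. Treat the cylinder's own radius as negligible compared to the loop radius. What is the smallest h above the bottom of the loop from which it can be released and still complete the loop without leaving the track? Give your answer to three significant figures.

For this body I = (1/2)MR², i.e. k = I/(MR²) = 0.5.
At the top of the loop, the minimum-contact condition is Mg = Mv_top²/r, so v_top² = gr.
With ω = v/R, the kinetic energy at speed v is ½(1+k)Mv² = (3/4)Mv².
Energy conservation from release (height h) to the top (height 2r): Mgh = Mg(2r) + (3/4)M·gr.
Thus h_min = 2r + (1+k)r/2 = r(2 + 1.5/2) = 0.524 × 2.75 ≈ 1.44 m.

h_min ≈ 1.44 m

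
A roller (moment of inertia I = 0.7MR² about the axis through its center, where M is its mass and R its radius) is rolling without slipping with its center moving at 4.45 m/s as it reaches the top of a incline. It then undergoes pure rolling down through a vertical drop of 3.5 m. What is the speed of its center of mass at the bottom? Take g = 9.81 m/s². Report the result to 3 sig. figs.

For this body I = 0.7MR², i.e. k = I/(MR²) = 0.7.
The rolling condition ω = v/R makes the rotational term ½I(v/R)² = ½kMv², so KE_total = ½(1+k)Mv² = (17/20)Mv².
Energy conservation: (17/20)Mv₀² + Mgh = (17/20)Mv², so v² = v₀² + 2gh/(1+k).
v = √(4.45² + 2×9.81×3.5/1.7) = √60.2 ≈ 7.76 m/s.

v ≈ 7.76 m/s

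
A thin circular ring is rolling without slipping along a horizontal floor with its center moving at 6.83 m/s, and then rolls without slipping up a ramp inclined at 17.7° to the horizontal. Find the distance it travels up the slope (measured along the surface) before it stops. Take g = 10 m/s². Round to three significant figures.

d ≈ 15.3 m

For this body I = MR², i.e. k = I/(MR²) = 1.
Pure rolling means v = ωR; then KE = ½Mv² + ½I(v/R)² = ½(1+k)Mv² = Mv².
Setting this equal to Mgh gives the vertical rise h = (1+k)v₀²/(2g) = 2×6.83²/(2×10) = 4.665 m.
The distance along the slope is d = h/sinθ = 4.665/sin17.7° ≈ 15.3 m.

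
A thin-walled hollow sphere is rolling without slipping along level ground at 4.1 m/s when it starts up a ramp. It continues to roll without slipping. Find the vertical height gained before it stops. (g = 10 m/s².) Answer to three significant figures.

With I = (2/3)MR², the ratio k = I/(MR²) is 2/3.
Rolling without slipping gives ω = v/R, so the total kinetic energy is ½Mv² + ½Iω² = ½(1+k)Mv² = (5/6)Mv².
All of this converts to potential energy at the highest point: (5/6)Mv₀² = Mgh.
Thus h = (1+k)v₀²/(2g) = 1.667 × 4.1² / (2 × 10) ≈ 1.40 m.

h ≈ 1.40 m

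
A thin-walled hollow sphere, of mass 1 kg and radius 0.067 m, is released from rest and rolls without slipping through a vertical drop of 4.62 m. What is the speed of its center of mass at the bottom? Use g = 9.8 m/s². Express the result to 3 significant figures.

For this body I = (2/3)MR², i.e. k = I/(MR²) = 2/3.
Rolling without slipping gives ω = v/R, so the total kinetic energy is ½Mv² + ½Iω² = ½(1+k)Mv² = (5/6)Mv².
Setting Mgh = (5/6)Mv² gives v = √(2gh/(1+k)) = √(2·9.8·4.62/1.667) ≈ 7.37 m/s.

v ≈ 7.37 m/s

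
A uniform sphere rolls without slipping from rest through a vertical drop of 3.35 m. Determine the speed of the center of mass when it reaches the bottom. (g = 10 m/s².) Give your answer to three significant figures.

v ≈ 6.92 m/s

With I = (2/5)MR², the ratio k = I/(MR²) is 0.4.
Pure rolling means v = ωR; then KE = ½Mv² + ½I(v/R)² = ½(1+k)Mv² = (7/10)Mv².
Setting Mgh = (7/10)Mv² gives v = √(2gh/(1+k)) = √(2·10·3.35/1.4) ≈ 6.92 m/s.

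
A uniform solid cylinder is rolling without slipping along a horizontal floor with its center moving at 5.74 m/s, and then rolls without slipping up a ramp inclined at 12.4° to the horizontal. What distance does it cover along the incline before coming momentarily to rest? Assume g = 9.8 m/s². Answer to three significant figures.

d ≈ 11.7 m

For this body I = (1/2)MR², i.e. k = I/(MR²) = 0.5.
The rolling condition ω = v/R makes the rotational term ½I(v/R)² = ½kMv², so KE_total = ½(1+k)Mv² = (3/4)Mv².
Setting this equal to Mgh gives the vertical rise h = (1+k)v₀²/(2g) = 1.5×5.74²/(2×9.8) = 2.521 m.
Along the incline, d = h/sinθ = 2.521/sin12.4° ≈ 11.7 m.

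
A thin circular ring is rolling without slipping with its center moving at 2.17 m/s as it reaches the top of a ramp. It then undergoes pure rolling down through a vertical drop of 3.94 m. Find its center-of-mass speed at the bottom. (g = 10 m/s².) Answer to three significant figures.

v ≈ 6.64 m/s

For this body I = MR², i.e. k = I/(MR²) = 1.
Pure rolling means v = ωR; then KE = ½Mv² + ½I(v/R)² = ½(1+k)Mv² = Mv².
Energy conservation: Mv₀² + Mgh = Mv², so v² = v₀² + 2gh/(1+k).
v = √(2.17² + 2×10×3.94/2) = √44.11 ≈ 6.64 m/s.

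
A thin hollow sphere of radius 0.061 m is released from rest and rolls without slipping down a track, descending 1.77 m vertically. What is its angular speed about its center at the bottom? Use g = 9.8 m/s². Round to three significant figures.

ω ≈ 74.8 rad/s

With I = (2/3)MR², the ratio k = I/(MR²) is 2/3.
The rolling condition ω = v/R makes the rotational term ½I(v/R)² = ½kMv², so KE_total = ½(1+k)Mv² = (5/6)Mv².
Energy conservation Mgh = ½(1+k)Mv² gives v = √(2gh/(1+k)) = √(2 × 9.8 × 1.77 / 1.667) = 4.562 m/s.
Then ω = v/R = 4.562 / 0.061 ≈ 74.8 rad/s.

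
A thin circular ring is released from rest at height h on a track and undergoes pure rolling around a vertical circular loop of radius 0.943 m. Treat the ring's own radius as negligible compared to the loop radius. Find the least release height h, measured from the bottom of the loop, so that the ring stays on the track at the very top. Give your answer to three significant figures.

The moment of inertia is MR², giving k ≡ I/(MR²) = 1.
At the top, contact is just lost when gravity alone supplies the centripetal force: Mg = Mv_top²/r, i.e. v_top² = gr.
With ω = v/R, the kinetic energy at speed v is ½(1+k)Mv² = Mv².
Energy conservation from release (height h) to the top (height 2r): Mgh = Mg(2r) + M·gr.
Thus h_min = 2r + (1+k)r/2 = r(2 + 2/2) = 0.943 × 3 ≈ 2.83 m.

h_min ≈ 2.83 m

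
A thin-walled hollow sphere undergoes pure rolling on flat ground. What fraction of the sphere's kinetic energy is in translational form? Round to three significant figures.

With I = (2/3)MR², the ratio k = I/(MR²) is 2/3.
With ω = v/R, KE_trans = ½Mv² and KE_rot = ½Iω² = ½kMv², so KE_total = ½(1+k)Mv².
The translational fraction is therefore 1/(1+k) = 1/1.667 ≈ 0.600.

fraction ≈ 0.600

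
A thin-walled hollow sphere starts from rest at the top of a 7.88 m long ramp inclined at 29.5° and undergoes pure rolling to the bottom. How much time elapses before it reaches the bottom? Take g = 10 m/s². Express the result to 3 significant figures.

With I = (2/3)MR², the ratio k = I/(MR²) is 2/3.
Translational: Mg sinθ − f = Ma. Rotational about the CM: fR = Iα = kMRa, so f = kMa.
Hence a = g sinθ/(1+k) = 10×sin29.5°/1.667 = 2.955 m/s².
Starting from rest, L = ½at², so t = √(2L/a) = √(2×7.88/2.955) ≈ 2.31 s.

t ≈ 2.31 s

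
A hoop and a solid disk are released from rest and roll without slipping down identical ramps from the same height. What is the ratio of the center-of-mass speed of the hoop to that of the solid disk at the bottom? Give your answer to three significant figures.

v_ratio ≈ 0.866

Each satisfies Mgh = ½(1+k)Mv² with k = I/(MR²), so v ∝ 1/√(1+k).
For the hoop k = 1; for the solid disk k = 0.5.
v₁/v₂ = √((1+k₂)/(1+k₁)) = √(1.5/2) ≈ 0.866.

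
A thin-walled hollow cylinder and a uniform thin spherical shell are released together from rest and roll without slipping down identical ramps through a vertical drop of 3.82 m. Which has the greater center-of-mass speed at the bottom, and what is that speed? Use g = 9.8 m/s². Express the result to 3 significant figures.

the uniform thin spherical shell, at v ≈ 6.70 m/s

For rolling without slipping, Mgh = ½(1+k)Mv² where k = I/(MR²), so v = √(2gh/(1+k)).
Thin-walled hollow cylinder: k = 1, giving v = √(2×9.8×3.82/2) = 6.118 m/s.
Uniform thin spherical shell: k = 2/3, giving v = √(2×9.8×3.82/1.667) = 6.702 m/s.
The smaller k wins: the uniform thin spherical shell, at ≈ 6.70 m/s.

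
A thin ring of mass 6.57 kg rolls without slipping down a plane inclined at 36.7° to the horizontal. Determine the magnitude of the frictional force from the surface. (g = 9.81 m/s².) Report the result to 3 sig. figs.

f ≈ 19.3 N

For this body I = MR², i.e. k = I/(MR²) = 1.
Along the incline Mg sinθ − f = Ma, and torque about the center fR = Iα = kMR²(a/R) gives f = kMa.
Combining, a = g sinθ/(1+k) and f = kMa = kMg sinθ/(1+k).
f = 1 × 6.57 × 9.81 × sin36.7° / 2 ≈ 19.3 N.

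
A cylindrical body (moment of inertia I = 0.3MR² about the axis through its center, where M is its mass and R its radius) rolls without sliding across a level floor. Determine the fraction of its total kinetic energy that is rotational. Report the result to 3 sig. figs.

The moment of inertia is 0.3MR², giving k ≡ I/(MR²) = 0.3.
Since ω = v/R, the translational part is ½Mv² and the rotational part is ½I(v/R)² = ½kMv²; the total is ½(1+k)Mv².
The rotational fraction is therefore k/(1+k) = 0.3/1.3 ≈ 0.231.

fraction ≈ 0.231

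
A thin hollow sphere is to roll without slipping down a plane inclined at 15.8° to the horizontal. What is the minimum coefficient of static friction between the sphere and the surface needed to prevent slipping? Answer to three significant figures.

The moment of inertia is (2/3)MR², giving k ≡ I/(MR²) = 2/3.
Newton's second law down the slope: Mg sinθ − f = Ma. The torque equation fR = Iα (with α = a/R) gives f = kMa.
These give a = g sinθ/(1+k) and the required friction f = kMg sinθ/(1+k).
With N = Mg cosθ, the no-slip condition f ≤ μN gives μ_min = f/N = k tanθ/(1+k).
μ_min = (2/3) × tan15.8° / 1.667 ≈ 0.113.

μ_min ≈ 0.113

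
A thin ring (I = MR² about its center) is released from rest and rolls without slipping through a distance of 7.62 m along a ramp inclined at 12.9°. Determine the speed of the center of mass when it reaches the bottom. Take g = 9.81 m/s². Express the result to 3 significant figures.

Here I = MR², so the shape factor k = I/(MR²) = 1.
Rolling without slipping gives ω = v/R, so the total kinetic energy is ½Mv² + ½Iω² = ½(1+k)Mv² = Mv².
The vertical drop is h = L sinθ = 7.62 × sin12.9° = 1.701 m.
Setting Mgh = Mv² gives v = √(2gh/(1+k)) = √(2·9.81·1.701/2) ≈ 4.09 m/s.

v ≈ 4.09 m/s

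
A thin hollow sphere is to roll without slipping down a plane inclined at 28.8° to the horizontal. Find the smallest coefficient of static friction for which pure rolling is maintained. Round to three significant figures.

μ_min ≈ 0.220

The moment of inertia is (2/3)MR², giving k ≡ I/(MR²) = 2/3.
Translational: Mg sinθ − f = Ma. Rotational about the CM: fR = Iα = kMRa, so f = kMa.
These give a = g sinθ/(1+k) and the required friction f = kMg sinθ/(1+k).
With N = Mg cosθ, the no-slip condition f ≤ μN gives μ_min = f/N = k tanθ/(1+k).
μ_min = (2/3) × tan28.8° / 1.667 ≈ 0.220.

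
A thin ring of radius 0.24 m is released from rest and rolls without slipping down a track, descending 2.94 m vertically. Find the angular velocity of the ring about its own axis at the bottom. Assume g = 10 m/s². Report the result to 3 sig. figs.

ω ≈ 22.6 rad/s

The moment of inertia is MR², giving k ≡ I/(MR²) = 1.
Rolling without slipping gives ω = v/R, so the total kinetic energy is ½Mv² + ½Iω² = ½(1+k)Mv² = Mv².
Energy conservation Mgh = ½(1+k)Mv² gives v = √(2gh/(1+k)) = √(2 × 10 × 2.94 / 2) = 5.422 m/s.
The angular speed follows from ω = v/R = 5.422/0.24 ≈ 22.6 rad/s.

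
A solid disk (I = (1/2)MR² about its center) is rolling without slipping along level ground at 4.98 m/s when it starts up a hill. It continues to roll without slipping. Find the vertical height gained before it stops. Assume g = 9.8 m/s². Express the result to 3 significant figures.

h ≈ 1.90 m

With I = (1/2)MR², the ratio k = I/(MR²) is 0.5.
The rolling condition ω = v/R makes the rotational term ½I(v/R)² = ½kMv², so KE_total = ½(1+k)Mv² = (3/4)Mv².
At the top the kinetic energy is zero, so (3/4)Mv₀² = Mgh.
Thus h = (1+k)v₀²/(2g) = 1.5 × 4.98² / (2 × 9.8) ≈ 1.90 m.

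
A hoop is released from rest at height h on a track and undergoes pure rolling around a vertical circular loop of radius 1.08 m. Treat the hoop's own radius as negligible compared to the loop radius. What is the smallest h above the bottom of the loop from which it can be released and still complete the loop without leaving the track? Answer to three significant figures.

h_min ≈ 3.24 m

For this body I = MR², i.e. k = I/(MR²) = 1.
At the top of the loop, the minimum-contact condition is Mg = Mv_top²/r, so v_top² = gr.
With ω = v/R, the kinetic energy at speed v is ½(1+k)Mv² = Mv².
Energy conservation from release (height h) to the top (height 2r): Mgh = Mg(2r) + M·gr.
Thus h_min = 2r + (1+k)r/2 = r(2 + 2/2) = 1.08 × 3 ≈ 3.24 m.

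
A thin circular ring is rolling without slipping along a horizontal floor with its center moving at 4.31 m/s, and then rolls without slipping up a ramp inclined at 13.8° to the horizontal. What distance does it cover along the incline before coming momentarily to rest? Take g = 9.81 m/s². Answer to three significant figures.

d ≈ 7.94 m

Here I = MR², so the shape factor k = I/(MR²) = 1.
Rolling without slipping gives ω = v/R, so the total kinetic energy is ½Mv² + ½Iω² = ½(1+k)Mv² = Mv².
Setting this equal to Mgh gives the vertical rise h = (1+k)v₀²/(2g) = 2×4.31²/(2×9.81) = 1.894 m.
The distance along the slope is d = h/sinθ = 1.894/sin13.8° ≈ 7.94 m.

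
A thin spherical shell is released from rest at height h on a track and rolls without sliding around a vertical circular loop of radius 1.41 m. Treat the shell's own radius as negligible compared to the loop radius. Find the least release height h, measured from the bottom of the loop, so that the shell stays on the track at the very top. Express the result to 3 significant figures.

h_min ≈ 4.00 m

With I = (2/3)MR², the ratio k = I/(MR²) is 2/3.
At the top of the loop, the minimum-contact condition is Mg = Mv_top²/r, so v_top² = gr.
With ω = v/R, the kinetic energy at speed v is ½(1+k)Mv² = (5/6)Mv².
Energy conservation from release (height h) to the top (height 2r): Mgh = Mg(2r) + (5/6)M·gr.
Thus h_min = 2r + (1+k)r/2 = r(2 + 1.667/2) = 1.41 × 2.833 ≈ 4.00 m.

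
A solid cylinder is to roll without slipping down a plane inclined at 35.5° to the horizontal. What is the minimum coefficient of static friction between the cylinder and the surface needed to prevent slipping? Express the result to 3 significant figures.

The moment of inertia is (1/2)MR², giving k ≡ I/(MR²) = 0.5.
Translational: Mg sinθ − f = Ma. Rotational about the CM: fR = Iα = kMRa, so f = kMa.
These give a = g sinθ/(1+k) and the required friction f = kMg sinθ/(1+k).
The normal force is N = Mg cosθ, so μ_min = f/N = k tanθ/(1+k).
μ_min = 0.5 × tan35.5° / 1.5 ≈ 0.238.

μ_min ≈ 0.238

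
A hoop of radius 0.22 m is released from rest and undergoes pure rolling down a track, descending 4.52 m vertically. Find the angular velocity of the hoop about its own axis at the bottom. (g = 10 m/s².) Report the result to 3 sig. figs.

ω ≈ 30.6 rad/s

The moment of inertia is MR², giving k ≡ I/(MR²) = 1.
Since it rolls without slipping, ω = v/R and KE = ½Mv² + ½Iω² = ½(1+k)Mv² = Mv².
Energy conservation Mgh = ½(1+k)Mv² gives v = √(2gh/(1+k)) = √(2 × 10 × 4.52 / 2) = 6.723 m/s.
The angular speed follows from ω = v/R = 6.723/0.22 ≈ 30.6 rad/s.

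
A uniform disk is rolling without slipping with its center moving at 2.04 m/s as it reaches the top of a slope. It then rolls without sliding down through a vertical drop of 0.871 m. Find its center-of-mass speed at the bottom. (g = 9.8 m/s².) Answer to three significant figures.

v ≈ 3.94 m/s

For this body I = (1/2)MR², i.e. k = I/(MR²) = 0.5.
The rolling condition ω = v/R makes the rotational term ½I(v/R)² = ½kMv², so KE_total = ½(1+k)Mv² = (3/4)Mv².
Conserving energy between top and bottom: (3/4)Mv² = (3/4)Mv₀² + Mgh, hence v² = v₀² + 2gh/(1+k).
v = √(2.04² + 2×9.8×0.871/1.5) = √15.54 ≈ 3.94 m/s.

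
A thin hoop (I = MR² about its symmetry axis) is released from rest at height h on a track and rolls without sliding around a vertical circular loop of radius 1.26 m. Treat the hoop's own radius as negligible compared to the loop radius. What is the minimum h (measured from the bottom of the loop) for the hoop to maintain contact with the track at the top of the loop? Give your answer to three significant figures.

h_min ≈ 3.78 m

The moment of inertia is MR², giving k ≡ I/(MR²) = 1.
At the top of the loop, the minimum-contact condition is Mg = Mv_top²/r, so v_top² = gr.
With ω = v/R, the kinetic energy at speed v is ½(1+k)Mv² = Mv².
Energy conservation from release (height h) to the top (height 2r): Mgh = Mg(2r) + M·gr.
Thus h_min = 2r + (1+k)r/2 = r(2 + 2/2) = 1.26 × 3 ≈ 3.78 m.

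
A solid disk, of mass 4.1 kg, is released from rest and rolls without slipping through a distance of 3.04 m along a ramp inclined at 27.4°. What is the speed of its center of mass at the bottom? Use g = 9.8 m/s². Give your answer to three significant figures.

v ≈ 4.28 m/s

For this body I = (1/2)MR², i.e. k = I/(MR²) = 0.5.
Rolling without slipping gives ω = v/R, so the total kinetic energy is ½Mv² + ½Iω² = ½(1+k)Mv² = (3/4)Mv².
The vertical drop is h = L sinθ = 3.04 × sin27.4° = 1.399 m.
Setting Mgh = (3/4)Mv² gives v = √(2gh/(1+k)) = √(2·9.8·1.399/1.5) ≈ 4.28 m/s.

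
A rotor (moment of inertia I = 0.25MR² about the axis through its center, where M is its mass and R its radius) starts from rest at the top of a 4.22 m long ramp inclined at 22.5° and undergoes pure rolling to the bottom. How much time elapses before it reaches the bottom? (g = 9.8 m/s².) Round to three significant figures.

The moment of inertia is 0.25MR², giving k ≡ I/(MR²) = 0.25.
Translational: Mg sinθ − f = Ma. Rotational about the CM: fR = Iα = kMRa, so f = kMa.
Hence a = g sinθ/(1+k) = 9.8×sin22.5°/1.25 = 3 m/s².
Starting from rest, L = ½at², so t = √(2L/a) = √(2×4.22/3) ≈ 1.68 s.

t ≈ 1.68 s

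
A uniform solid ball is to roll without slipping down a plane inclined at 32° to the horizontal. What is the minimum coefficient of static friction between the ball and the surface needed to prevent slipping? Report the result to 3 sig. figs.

μ_min ≈ 0.179

The moment of inertia is (2/5)MR², giving k ≡ I/(MR²) = 0.4.
Along the incline Mg sinθ − f = Ma, and torque about the center fR = Iα = kMR²(a/R) gives f = kMa.
These give a = g sinθ/(1+k) and the required friction f = kMg sinθ/(1+k).
The normal force is N = Mg cosθ, so μ_min = f/N = k tanθ/(1+k).
μ_min = 0.4 × tan32° / 1.4 ≈ 0.179.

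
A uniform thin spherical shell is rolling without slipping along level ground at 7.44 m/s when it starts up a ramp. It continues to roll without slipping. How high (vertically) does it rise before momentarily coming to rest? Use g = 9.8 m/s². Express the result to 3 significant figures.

h ≈ 4.71 m

With I = (2/3)MR², the ratio k = I/(MR²) is 2/3.
Rolling without slipping gives ω = v/R, so the total kinetic energy is ½Mv² + ½Iω² = ½(1+k)Mv² = (5/6)Mv².
At the top the kinetic energy is zero, so (5/6)Mv₀² = Mgh.
Thus h = (1+k)v₀²/(2g) = 1.667 × 7.44² / (2 × 9.8) ≈ 4.71 m.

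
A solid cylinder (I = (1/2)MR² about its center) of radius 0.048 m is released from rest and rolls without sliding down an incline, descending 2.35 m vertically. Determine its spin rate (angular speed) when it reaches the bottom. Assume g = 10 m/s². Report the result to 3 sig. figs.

The moment of inertia is (1/2)MR², giving k ≡ I/(MR²) = 0.5.
Rolling without slipping gives ω = v/R, so the total kinetic energy is ½Mv² + ½Iω² = ½(1+k)Mv² = (3/4)Mv².
Energy conservation Mgh = ½(1+k)Mv² gives v = √(2gh/(1+k)) = √(2 × 10 × 2.35 / 1.5) = 5.598 m/s.
The angular speed follows from ω = v/R = 5.598/0.048 ≈ 117 rad/s.

ω ≈ 117 rad/s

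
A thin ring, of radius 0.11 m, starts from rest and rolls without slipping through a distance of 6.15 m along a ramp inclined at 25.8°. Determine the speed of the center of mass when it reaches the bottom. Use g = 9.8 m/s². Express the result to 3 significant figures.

Here I = MR², so the shape factor k = I/(MR²) = 1.
Since it rolls without slipping, ω = v/R and KE = ½Mv² + ½Iω² = ½(1+k)Mv² = Mv².
The vertical drop is h = L sinθ = 6.15 × sin25.8° = 2.677 m.
Setting Mgh = Mv² gives v = √(2gh/(1+k)) = √(2·9.8·2.677/2) ≈ 5.12 m/s.

v ≈ 5.12 m/s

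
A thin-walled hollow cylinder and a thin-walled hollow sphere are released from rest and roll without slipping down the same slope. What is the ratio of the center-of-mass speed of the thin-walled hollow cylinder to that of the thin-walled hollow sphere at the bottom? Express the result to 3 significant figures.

Each satisfies Mgh = ½(1+k)Mv² with k = I/(MR²), so v ∝ 1/√(1+k).
For the thin-walled hollow cylinder k = 1; for the thin-walled hollow sphere k = 2/3.
v₁/v₂ = √((1+k₂)/(1+k₁)) = √(1.667/2) ≈ 0.913.

v_ratio ≈ 0.913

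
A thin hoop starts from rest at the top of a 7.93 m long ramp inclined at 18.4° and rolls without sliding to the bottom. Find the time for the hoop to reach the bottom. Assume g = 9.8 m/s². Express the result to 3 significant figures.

t ≈ 3.20 s

For this body I = MR², i.e. k = I/(MR²) = 1.
Newton's second law down the slope: Mg sinθ − f = Ma. The torque equation fR = Iα (with α = a/R) gives f = kMa.
Hence a = g sinθ/(1+k) = 9.8×sin18.4°/2 = 1.547 m/s².
Starting from rest, L = ½at², so t = √(2L/a) = √(2×7.93/1.547) ≈ 3.20 s.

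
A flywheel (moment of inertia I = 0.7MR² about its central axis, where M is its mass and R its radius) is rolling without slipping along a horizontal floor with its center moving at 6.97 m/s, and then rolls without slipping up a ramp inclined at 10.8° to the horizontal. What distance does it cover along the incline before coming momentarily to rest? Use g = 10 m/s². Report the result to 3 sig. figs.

With I = 0.7MR², the ratio k = I/(MR²) is 0.7.
Pure rolling means v = ωR; then KE = ½Mv² + ½I(v/R)² = ½(1+k)Mv² = (17/20)Mv².
Setting this equal to Mgh gives the vertical rise h = (1+k)v₀²/(2g) = 1.7×6.97²/(2×10) = 4.129 m.
The distance along the slope is d = h/sinθ = 4.129/sin10.8° ≈ 22.0 m.

d ≈ 22.0 m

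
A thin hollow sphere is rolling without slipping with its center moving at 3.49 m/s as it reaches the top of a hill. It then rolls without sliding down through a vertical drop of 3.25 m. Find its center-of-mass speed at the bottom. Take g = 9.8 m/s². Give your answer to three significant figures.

The moment of inertia is (2/3)MR², giving k ≡ I/(MR²) = 2/3.
Since it rolls without slipping, ω = v/R and KE = ½Mv² + ½Iω² = ½(1+k)Mv² = (5/6)Mv².
Conserving energy between top and bottom: (5/6)Mv² = (5/6)Mv₀² + Mgh, hence v² = v₀² + 2gh/(1+k).
v = √(3.49² + 2×9.8×3.25/1.667) = √50.4 ≈ 7.10 m/s.

v ≈ 7.10 m/s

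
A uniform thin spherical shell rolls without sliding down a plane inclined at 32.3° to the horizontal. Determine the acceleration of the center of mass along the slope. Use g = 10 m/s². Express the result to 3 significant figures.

For this body I = (2/3)MR², i.e. k = I/(MR²) = 2/3.
Newton's second law down the slope: Mg sinθ − f = Ma. The torque equation fR = Iα (with α = a/R) gives f = kMa.
Eliminating f: Mg sinθ = (1+k)Ma, so a = g sinθ/(1+k) = 10 × sin32.3° / 1.667 ≈ 3.21 m/s².

a ≈ 3.21 m/s²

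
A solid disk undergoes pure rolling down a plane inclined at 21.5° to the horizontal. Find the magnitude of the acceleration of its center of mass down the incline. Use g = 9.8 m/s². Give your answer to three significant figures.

The moment of inertia is (1/2)MR², giving k ≡ I/(MR²) = 0.5.
Along the incline Mg sinθ − f = Ma, and torque about the center fR = Iα = kMR²(a/R) gives f = kMa.
Eliminating f: Mg sinθ = (1+k)Ma, so a = g sinθ/(1+k) = 9.8 × sin21.5° / 1.5 ≈ 2.39 m/s².

a ≈ 2.39 m/s²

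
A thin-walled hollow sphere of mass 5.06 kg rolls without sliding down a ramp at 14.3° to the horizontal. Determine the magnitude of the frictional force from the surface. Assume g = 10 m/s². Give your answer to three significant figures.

f ≈ 5.00 N

The moment of inertia is (2/3)MR², giving k ≡ I/(MR²) = 2/3.
Newton's second law down the slope: Mg sinθ − f = Ma. The torque equation fR = Iα (with α = a/R) gives f = kMa.
Combining, a = g sinθ/(1+k) and f = kMa = kMg sinθ/(1+k).
f = (2/3) × 5.06 × 10 × sin14.3° / 1.667 ≈ 5.00 N.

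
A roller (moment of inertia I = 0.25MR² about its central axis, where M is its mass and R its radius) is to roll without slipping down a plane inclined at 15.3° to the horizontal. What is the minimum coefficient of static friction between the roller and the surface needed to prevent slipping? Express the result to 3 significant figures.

Here I = 0.25MR², so the shape factor k = I/(MR²) = 0.25.
Newton's second law down the slope: Mg sinθ − f = Ma. The torque equation fR = Iα (with α = a/R) gives f = kMa.
These give a = g sinθ/(1+k) and the required friction f = kMg sinθ/(1+k).
The normal force is N = Mg cosθ, so μ_min = f/N = k tanθ/(1+k).
μ_min = 0.25 × tan15.3° / 1.25 ≈ 0.0547.

μ_min ≈ 0.0547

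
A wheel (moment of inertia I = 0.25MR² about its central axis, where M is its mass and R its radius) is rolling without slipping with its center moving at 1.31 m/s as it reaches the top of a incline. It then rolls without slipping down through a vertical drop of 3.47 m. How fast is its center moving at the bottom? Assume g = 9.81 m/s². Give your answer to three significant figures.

The moment of inertia is 0.25MR², giving k ≡ I/(MR²) = 0.25.
Pure rolling means v = ωR; then KE = ½Mv² + ½I(v/R)² = ½(1+k)Mv² = (5/8)Mv².
Energy conservation: (5/8)Mv₀² + Mgh = (5/8)Mv², so v² = v₀² + 2gh/(1+k).
v = √(1.31² + 2×9.81×3.47/1.25) = √56.18 ≈ 7.50 m/s.

v ≈ 7.50 m/s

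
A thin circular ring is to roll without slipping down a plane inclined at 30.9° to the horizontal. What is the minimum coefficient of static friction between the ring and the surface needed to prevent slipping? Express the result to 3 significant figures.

μ_min ≈ 0.299

With I = MR², the ratio k = I/(MR²) is 1.
Newton's second law down the slope: Mg sinθ − f = Ma. The torque equation fR = Iα (with α = a/R) gives f = kMa.
These give a = g sinθ/(1+k) and the required friction f = kMg sinθ/(1+k).
The normal force is N = Mg cosθ, so μ_min = f/N = k tanθ/(1+k).
μ_min = 1 × tan30.9° / 2 ≈ 0.299.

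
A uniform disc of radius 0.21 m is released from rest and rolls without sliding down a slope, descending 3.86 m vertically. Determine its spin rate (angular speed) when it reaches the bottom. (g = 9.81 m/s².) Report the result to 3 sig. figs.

Here I = (1/2)MR², so the shape factor k = I/(MR²) = 0.5.
Pure rolling means v = ωR; then KE = ½Mv² + ½I(v/R)² = ½(1+k)Mv² = (3/4)Mv².
Energy conservation Mgh = ½(1+k)Mv² gives v = √(2gh/(1+k)) = √(2 × 9.81 × 3.86 / 1.5) = 7.106 m/s.
Then ω = v/R = 7.106 / 0.21 ≈ 33.8 rad/s.

ω ≈ 33.8 rad/s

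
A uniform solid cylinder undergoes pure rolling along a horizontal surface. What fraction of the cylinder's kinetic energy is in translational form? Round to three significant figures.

Here I = (1/2)MR², so the shape factor k = I/(MR²) = 0.5.
Since ω = v/R, the translational part is ½Mv² and the rotational part is ½I(v/R)² = ½kMv²; the total is ½(1+k)Mv².
The translational fraction is therefore 1/(1+k) = 1/1.5 ≈ 0.667.

fraction ≈ 0.667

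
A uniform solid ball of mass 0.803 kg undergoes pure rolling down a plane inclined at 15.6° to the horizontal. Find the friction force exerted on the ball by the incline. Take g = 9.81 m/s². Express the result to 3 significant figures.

f ≈ 0.605 N

Here I = (2/5)MR², so the shape factor k = I/(MR²) = 0.4.
Translational: Mg sinθ − f = Ma. Rotational about the CM: fR = Iα = kMRa, so f = kMa.
Combining, a = g sinθ/(1+k) and f = kMa = kMg sinθ/(1+k).
f = 0.4 × 0.803 × 9.81 × sin15.6° / 1.4 ≈ 0.605 N.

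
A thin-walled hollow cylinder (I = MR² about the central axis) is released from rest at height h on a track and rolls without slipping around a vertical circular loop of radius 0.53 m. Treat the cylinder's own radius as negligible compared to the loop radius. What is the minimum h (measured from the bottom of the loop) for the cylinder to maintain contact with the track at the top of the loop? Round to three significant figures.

For this body I = MR², i.e. k = I/(MR²) = 1.
At the top, contact is just lost when gravity alone supplies the centripetal force: Mg = Mv_top²/r, i.e. v_top² = gr.
With ω = v/R, the kinetic energy at speed v is ½(1+k)Mv² = Mv².
Energy conservation from release (height h) to the top (height 2r): Mgh = Mg(2r) + M·gr.
Thus h_min = 2r + (1+k)r/2 = r(2 + 2/2) = 0.53 × 3 ≈ 1.59 m.

h_min ≈ 1.59 m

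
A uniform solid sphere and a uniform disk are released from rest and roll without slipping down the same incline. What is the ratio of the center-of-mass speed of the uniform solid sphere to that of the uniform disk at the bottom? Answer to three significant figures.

Each satisfies Mgh = ½(1+k)Mv² with k = I/(MR²), so v ∝ 1/√(1+k).
For the uniform solid sphere k = 0.4; for the uniform disk k = 0.5.
v₁/v₂ = √((1+k₂)/(1+k₁)) = √(1.5/1.4) ≈ 1.04.

v_ratio ≈ 1.04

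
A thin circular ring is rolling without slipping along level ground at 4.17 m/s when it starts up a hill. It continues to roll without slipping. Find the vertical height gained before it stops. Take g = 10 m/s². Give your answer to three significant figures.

h ≈ 1.74 m

With I = MR², the ratio k = I/(MR²) is 1.
Rolling without slipping gives ω = v/R, so the total kinetic energy is ½Mv² + ½Iω² = ½(1+k)Mv² = Mv².
All of this converts to potential energy at the highest point: Mv₀² = Mgh.
Thus h = (1+k)v₀²/(2g) = 2 × 4.17² / (2 × 10) ≈ 1.74 m.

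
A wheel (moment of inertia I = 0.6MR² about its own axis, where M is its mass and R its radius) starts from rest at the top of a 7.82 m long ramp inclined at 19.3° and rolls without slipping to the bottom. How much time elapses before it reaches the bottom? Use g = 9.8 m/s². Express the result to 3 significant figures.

t ≈ 2.78 s

Here I = 0.6MR², so the shape factor k = I/(MR²) = 0.6.
Translational: Mg sinθ − f = Ma. Rotational about the CM: fR = Iα = kMRa, so f = kMa.
Hence a = g sinθ/(1+k) = 9.8×sin19.3°/1.6 = 2.024 m/s².
With constant a from rest, t = √(2L/a) = √(2·7.82/2.024) ≈ 2.78 s.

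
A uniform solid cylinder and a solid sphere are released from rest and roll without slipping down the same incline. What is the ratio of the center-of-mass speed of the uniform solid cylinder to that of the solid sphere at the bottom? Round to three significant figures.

v_ratio ≈ 0.966

Each satisfies Mgh = ½(1+k)Mv² with k = I/(MR²), so v ∝ 1/√(1+k).
For the uniform solid cylinder k = 0.5; for the solid sphere k = 0.4.
v₁/v₂ = √((1+k₂)/(1+k₁)) = √(1.4/1.5) ≈ 0.966.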